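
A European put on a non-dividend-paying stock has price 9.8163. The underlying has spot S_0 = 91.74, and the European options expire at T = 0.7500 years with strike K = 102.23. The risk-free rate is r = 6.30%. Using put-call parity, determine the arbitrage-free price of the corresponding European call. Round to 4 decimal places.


Put-call parity: C - P = S_0 * exp(-qT) - K * exp(-rT).
S_0 * exp(-qT) = 91.7400 * 1.00000000 = 91.74000000
K * exp(-rT) = 102.2300 * 0.95384891 = 97.51197361
C = P + S*exp(-qT) - K*exp(-rT)
C = 9.8163 + 91.74000000 - 97.51197361 = 4.0443

Answer: Call price = 4.0443


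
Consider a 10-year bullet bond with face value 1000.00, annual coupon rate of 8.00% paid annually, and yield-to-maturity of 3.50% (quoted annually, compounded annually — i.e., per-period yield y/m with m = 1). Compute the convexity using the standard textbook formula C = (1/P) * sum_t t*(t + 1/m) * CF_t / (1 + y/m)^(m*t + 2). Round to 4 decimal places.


Answer: Convexity = 71.3354

Derivation:
Coupon per period c = face * coupon_rate / m = 80.000000
Periods per year m = 1; per-period yield y/m = 0.035000
Number of cashflows N = 10
Cashflows (t years, CF_t, discount factor 1/(1+y/m)^(m*t), PV):
  t = 1.0000: CF_t = 80.000000, DF = 0.966184, PV = 77.294686
  t = 2.0000: CF_t = 80.000000, DF = 0.933511, PV = 74.680856
  t = 3.0000: CF_t = 80.000000, DF = 0.901943, PV = 72.155416
  t = 4.0000: CF_t = 80.000000, DF = 0.871442, PV = 69.715378
  t = 5.0000: CF_t = 80.000000, DF = 0.841973, PV = 67.357853
  t = 6.0000: CF_t = 80.000000, DF = 0.813501, PV = 65.080052
  t = 7.0000: CF_t = 80.000000, DF = 0.785991, PV = 62.879277
  t = 8.0000: CF_t = 80.000000, DF = 0.759412, PV = 60.752924
  t = 9.0000: CF_t = 80.000000, DF = 0.733731, PV = 58.698478
  t = 10.0000: CF_t = 1080.000000, DF = 0.708919, PV = 765.632319
Price P = sum_t PV_t = 1374.247240
Convexity numerator sum_t t*(t + 1/m) * CF_t / (1+y/m)^(m*t + 2):
  t = 1.0000: term = 144.310833
  t = 2.0000: term = 418.292269
  t = 3.0000: term = 808.294240
  t = 4.0000: term = 1301.601031
  t = 5.0000: term = 1886.378306
  t = 6.0000: term = 2551.622829
  t = 7.0000: term = 3287.114755
  t = 8.0000: term = 4083.372367
  t = 9.0000: term = 4931.609139
  t = 10.0000: term = 78619.855837
Convexity = (1/P) * sum = 98032.451606 / 1374.247240 = 71.335382


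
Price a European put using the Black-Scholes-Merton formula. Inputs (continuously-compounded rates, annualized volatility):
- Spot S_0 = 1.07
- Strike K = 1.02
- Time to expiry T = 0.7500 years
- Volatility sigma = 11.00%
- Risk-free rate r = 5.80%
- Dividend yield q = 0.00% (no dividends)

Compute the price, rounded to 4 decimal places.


d1 = (ln(S/K) + (r - q + 0.5*sigma^2) * T) / (sigma * sqrt(T)) = 1.00662091
d2 = d1 - sigma * sqrt(T) = 0.91135812
exp(-rT) = 0.95743255; exp(-qT) = 1.00000000
P = K * exp(-rT) * N(-d2) - S_0 * exp(-qT) * N(-d1)
N(-d1) = 0.15705849; N(-d2) = 0.18105336
P = 1.0200 * 0.95743255 * 0.18105336 - 1.0700 * 1.00000000 * 0.15705849 = 0.0088

Answer: Price = 0.0088


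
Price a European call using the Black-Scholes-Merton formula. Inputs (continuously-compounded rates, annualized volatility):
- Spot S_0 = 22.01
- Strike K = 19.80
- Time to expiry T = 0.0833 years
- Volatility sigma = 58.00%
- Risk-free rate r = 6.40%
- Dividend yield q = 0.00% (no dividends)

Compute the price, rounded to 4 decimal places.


Answer: Price = 2.8433

Derivation:
d1 = (ln(S/K) + (r - q + 0.5*sigma^2) * T) / (sigma * sqrt(T)) = 0.74766217
d2 = d1 - sigma * sqrt(T) = 0.58026408
exp(-rT) = 0.99468299; exp(-qT) = 1.00000000
C = S_0 * exp(-qT) * N(d1) - K * exp(-rT) * N(d2)
N(d1) = 0.77266802; N(d2) = 0.71913173
C = 22.0100 * 1.00000000 * 0.77266802 - 19.8000 * 0.99468299 * 0.71913173 = 2.8433


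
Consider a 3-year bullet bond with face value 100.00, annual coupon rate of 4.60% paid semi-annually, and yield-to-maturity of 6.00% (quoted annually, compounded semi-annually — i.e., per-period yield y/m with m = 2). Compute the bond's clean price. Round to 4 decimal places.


Coupon per period c = face * coupon_rate / m = 2.300000
Periods per year m = 2; per-period yield y/m = 0.030000
Number of cashflows N = 6
Cashflows (t years, CF_t, discount factor 1/(1+y/m)^(m*t), PV):
  t = 0.5000: CF_t = 2.300000, DF = 0.970874, PV = 2.233010
  t = 1.0000: CF_t = 2.300000, DF = 0.942596, PV = 2.167971
  t = 1.5000: CF_t = 2.300000, DF = 0.915142, PV = 2.104826
  t = 2.0000: CF_t = 2.300000, DF = 0.888487, PV = 2.043520
  t = 2.5000: CF_t = 2.300000, DF = 0.862609, PV = 1.984000
  t = 3.0000: CF_t = 102.300000, DF = 0.837484, PV = 85.674639
Price P = sum_t PV_t = 96.207966

Answer: Price = 96.2080


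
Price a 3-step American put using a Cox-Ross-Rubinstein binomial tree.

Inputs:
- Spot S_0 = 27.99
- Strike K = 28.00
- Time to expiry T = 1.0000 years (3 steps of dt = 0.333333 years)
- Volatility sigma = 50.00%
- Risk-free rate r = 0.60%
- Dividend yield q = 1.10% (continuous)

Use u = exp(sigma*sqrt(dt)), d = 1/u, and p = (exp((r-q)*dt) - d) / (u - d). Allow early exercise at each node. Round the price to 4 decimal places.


Answer: Price = V(0,0) = 6.0021

Derivation:
dt = T/N = 0.333333
u = exp(sigma*sqrt(dt)) = 1.334658; d = 1/u = 0.749256
p = (exp((r-q)*dt) - d) / (u - d) = 0.425484
Discount per step: exp(-r*dt) = 0.998002
Stock lattice S(k, i) with i counting down-moves:
  k=0: S(0,0) = 27.9900
  k=1: S(1,0) = 37.3571; S(1,1) = 20.9717
  k=2: S(2,0) = 49.8589; S(2,1) = 27.9900; S(2,2) = 15.7131
  k=3: S(3,0) = 66.5446; S(3,1) = 37.3571; S(3,2) = 20.9717; S(3,3) = 11.7732
Terminal payoffs V(N, i) = max(K - S_T, 0):
  V(3,0) = 0.000000; V(3,1) = 0.000000; V(3,2) = 7.028337; V(3,3) = 16.226845
Backward induction: V(k, i) = exp(-r*dt) * [p * V(k+1, i) + (1-p) * V(k+1, i+1)]; then take max(V_cont, immediate exercise) for American.
  V(2,0) = exp(-r*dt) * [p*0.000000 + (1-p)*0.000000] = 0.000000; exercise = 0.000000; V(2,0) = max -> 0.000000
  V(2,1) = exp(-r*dt) * [p*0.000000 + (1-p)*7.028337] = 4.029827; exercise = 0.010000; V(2,1) = max -> 4.029827
  V(2,2) = exp(-r*dt) * [p*7.028337 + (1-p)*16.226845] = 12.288430; exercise = 12.286864; V(2,2) = max -> 12.288430
  V(1,0) = exp(-r*dt) * [p*0.000000 + (1-p)*4.029827] = 2.310576; exercise = 0.000000; V(1,0) = max -> 2.310576
  V(1,1) = exp(-r*dt) * [p*4.029827 + (1-p)*12.288430] = 8.756998; exercise = 7.028337; V(1,1) = max -> 8.756998
  V(0,0) = exp(-r*dt) * [p*2.310576 + (1-p)*8.756998] = 6.002135; exercise = 0.010000; V(0,0) = max -> 6.002135


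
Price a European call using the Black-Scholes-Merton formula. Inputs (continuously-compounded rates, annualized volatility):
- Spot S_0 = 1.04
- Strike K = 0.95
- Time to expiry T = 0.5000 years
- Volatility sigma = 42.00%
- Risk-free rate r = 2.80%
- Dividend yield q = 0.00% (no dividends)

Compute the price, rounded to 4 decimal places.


Answer: Price = 0.1754

Derivation:
d1 = (ln(S/K) + (r - q + 0.5*sigma^2) * T) / (sigma * sqrt(T)) = 0.50040939
d2 = d1 - sigma * sqrt(T) = 0.20342454
exp(-rT) = 0.98609754; exp(-qT) = 1.00000000
C = S_0 * exp(-qT) * N(d1) - K * exp(-rT) * N(d2)
N(d1) = 0.69160658; N(d2) = 0.58059839
C = 1.0400 * 1.00000000 * 0.69160658 - 0.9500 * 0.98609754 * 0.58059839 = 0.1754


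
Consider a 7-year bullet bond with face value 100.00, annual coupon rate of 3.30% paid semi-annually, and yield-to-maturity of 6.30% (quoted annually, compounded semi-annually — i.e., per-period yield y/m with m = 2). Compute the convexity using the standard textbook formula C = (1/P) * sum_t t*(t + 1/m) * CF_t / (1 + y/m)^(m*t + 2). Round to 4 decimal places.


Answer: Convexity = 42.1579

Derivation:
Coupon per period c = face * coupon_rate / m = 1.650000
Periods per year m = 2; per-period yield y/m = 0.031500
Number of cashflows N = 14
Cashflows (t years, CF_t, discount factor 1/(1+y/m)^(m*t), PV):
  t = 0.5000: CF_t = 1.650000, DF = 0.969462, PV = 1.599612
  t = 1.0000: CF_t = 1.650000, DF = 0.939856, PV = 1.550763
  t = 1.5000: CF_t = 1.650000, DF = 0.911155, PV = 1.503406
  t = 2.0000: CF_t = 1.650000, DF = 0.883330, PV = 1.457495
  t = 2.5000: CF_t = 1.650000, DF = 0.856355, PV = 1.412986
  t = 3.0000: CF_t = 1.650000, DF = 0.830204, PV = 1.369836
  t = 3.5000: CF_t = 1.650000, DF = 0.804851, PV = 1.328004
  t = 4.0000: CF_t = 1.650000, DF = 0.780272, PV = 1.287449
  t = 4.5000: CF_t = 1.650000, DF = 0.756444, PV = 1.248133
  t = 5.0000: CF_t = 1.650000, DF = 0.733344, PV = 1.210017
  t = 5.5000: CF_t = 1.650000, DF = 0.710949, PV = 1.173066
  t = 6.0000: CF_t = 1.650000, DF = 0.689238, PV = 1.137243
  t = 6.5000: CF_t = 1.650000, DF = 0.668190, PV = 1.102514
  t = 7.0000: CF_t = 101.650000, DF = 0.647785, PV = 65.847324
Price P = sum_t PV_t = 83.227847
Convexity numerator sum_t t*(t + 1/m) * CF_t / (1+y/m)^(m*t + 2):
  t = 0.5000: term = 0.751703
  t = 1.0000: term = 2.186242
  t = 1.5000: term = 4.238957
  t = 2.0000: term = 6.849180
  t = 2.5000: term = 9.960029
  t = 3.0000: term = 13.518216
  t = 3.5000: term = 17.473861
  t = 4.0000: term = 21.780313
  t = 4.5000: term = 26.393981
  t = 5.0000: term = 31.274174
  t = 5.5000: term = 36.382946
  t = 6.0000: term = 41.684951
  t = 6.5000: term = 47.147303
  t = 7.0000: term = 3249.069261
Convexity = (1/P) * sum = 3508.711119 / 83.227847 = 42.157898


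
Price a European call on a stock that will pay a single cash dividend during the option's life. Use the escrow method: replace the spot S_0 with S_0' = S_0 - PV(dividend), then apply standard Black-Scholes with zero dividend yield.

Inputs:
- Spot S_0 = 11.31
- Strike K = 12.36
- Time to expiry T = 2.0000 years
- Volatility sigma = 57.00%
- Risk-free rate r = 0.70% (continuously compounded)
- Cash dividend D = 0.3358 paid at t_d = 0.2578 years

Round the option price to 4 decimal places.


Answer: Price = 3.0483

Derivation:
PV(D) = D * exp(-r * t_d) = 0.3358 * 0.99819703 = 0.33519456
S_0' = S_0 - PV(D) = 11.3100 - 0.33519456 = 10.97480544
d1 = (ln(S_0'/K) + (r + sigma^2/2)*T) / (sigma*sqrt(T)) = 0.27296403
d2 = d1 - sigma*sqrt(T) = -0.53313770
exp(-rT) = 0.98609754
N(d1) = 0.60755957; N(d2) = 0.29696913
C = S_0' * N(d1) - K * exp(-rT) * N(d2) = 10.97480544 * 0.60755957 - 12.3600 * 0.98609754 * 0.29696913 = 3.0483


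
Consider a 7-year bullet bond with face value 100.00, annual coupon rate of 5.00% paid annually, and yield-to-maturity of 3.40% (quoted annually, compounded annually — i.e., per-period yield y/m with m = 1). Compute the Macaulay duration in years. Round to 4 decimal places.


Answer: Macaulay duration = 6.1244 years

Derivation:
Coupon per period c = face * coupon_rate / m = 5.000000
Periods per year m = 1; per-period yield y/m = 0.034000
Number of cashflows N = 7
Cashflows (t years, CF_t, discount factor 1/(1+y/m)^(m*t), PV):
  t = 1.0000: CF_t = 5.000000, DF = 0.967118, PV = 4.835590
  t = 2.0000: CF_t = 5.000000, DF = 0.935317, PV = 4.676586
  t = 3.0000: CF_t = 5.000000, DF = 0.904562, PV = 4.522810
  t = 4.0000: CF_t = 5.000000, DF = 0.874818, PV = 4.374091
  t = 5.0000: CF_t = 5.000000, DF = 0.846052, PV = 4.230262
  t = 6.0000: CF_t = 5.000000, DF = 0.818233, PV = 4.091163
  t = 7.0000: CF_t = 105.000000, DF = 0.791327, PV = 83.089382
Price P = sum_t PV_t = 109.819885
Macaulay numerator sum_t t * PV_t:
  t * PV_t at t = 1.0000: 4.835590
  t * PV_t at t = 2.0000: 9.353172
  t * PV_t at t = 3.0000: 13.568431
  t * PV_t at t = 4.0000: 17.496365
  t * PV_t at t = 5.0000: 21.151312
  t * PV_t at t = 6.0000: 24.546977
  t * PV_t at t = 7.0000: 581.625673
Macaulay duration D = (sum_t t * PV_t) / P = 672.577521 / 109.819885 = 6.124369


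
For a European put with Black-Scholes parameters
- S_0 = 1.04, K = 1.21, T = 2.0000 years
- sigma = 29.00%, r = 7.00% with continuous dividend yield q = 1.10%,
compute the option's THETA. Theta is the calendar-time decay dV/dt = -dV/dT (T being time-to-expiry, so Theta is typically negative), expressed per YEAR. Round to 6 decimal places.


d1 = 0.1236226338; d2 = -0.2864992993
phi(d1) = 0.3959054689; exp(-qT) = 0.9782402351; exp(-rT) = 0.8693582354
Theta = -S*exp(-qT)*phi(d1)*sigma/(2*sqrt(T)) + r*K*exp(-rT)*N(-d2) - q*S*exp(-qT)*N(-d1)
N(-d1) = 0.4508070354; N(-d2) = 0.6127521350; sqrt(T) = 1.4142135624
Term 1 = -1.0400 * 0.9782402351 * 0.3959054689 * 0.2900 / (2 * 1.4142135624) = -0.0412974624
Term 2 = 0.0700 * 1.2100 * 0.8693582354 * 0.6127521350 = 0.0451197844
Term 3 = -0.0110 * 1.0400 * 0.9782402351 * 0.4508070354 = -0.0050450123
Theta = -0.0412974624 + (0.0451197844) + (-0.0050450123) = -0.001223

Answer: Theta = -0.001223


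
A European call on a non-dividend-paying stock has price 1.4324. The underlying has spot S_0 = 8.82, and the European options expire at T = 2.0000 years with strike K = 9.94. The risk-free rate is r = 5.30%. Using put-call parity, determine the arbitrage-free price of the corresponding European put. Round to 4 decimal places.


Put-call parity: C - P = S_0 * exp(-qT) - K * exp(-rT).
S_0 * exp(-qT) = 8.8200 * 1.00000000 = 8.82000000
K * exp(-rT) = 9.9400 * 0.89942465 = 8.94028100
P = C - S*exp(-qT) + K*exp(-rT)
P = 1.4324 - 8.82000000 + 8.94028100 = 1.5527

Answer: Put price = 1.5527


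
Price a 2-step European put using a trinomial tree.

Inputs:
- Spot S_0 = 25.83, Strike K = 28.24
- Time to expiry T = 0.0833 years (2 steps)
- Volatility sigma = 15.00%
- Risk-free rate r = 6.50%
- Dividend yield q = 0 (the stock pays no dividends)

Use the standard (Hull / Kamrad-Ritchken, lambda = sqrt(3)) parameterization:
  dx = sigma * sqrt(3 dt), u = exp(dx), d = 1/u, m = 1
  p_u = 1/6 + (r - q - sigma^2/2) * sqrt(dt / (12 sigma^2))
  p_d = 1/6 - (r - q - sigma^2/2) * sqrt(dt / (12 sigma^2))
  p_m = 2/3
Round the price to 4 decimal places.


Answer: Price = V(0,0) = 2.2745

Derivation:
dt = T/N = 0.041650; dx = sigma*sqrt(3*dt) = 0.053022
u = exp(dx) = 1.054453; d = 1/u = 0.948359
p_u = 0.187777, p_m = 0.666667, p_d = 0.145556
Discount per step: exp(-r*dt) = 0.997296
Stock lattice S(k, j) with j the centered position index:
  k=0: S(0,+0) = 25.8300
  k=1: S(1,-1) = 24.4961; S(1,+0) = 25.8300; S(1,+1) = 27.2365
  k=2: S(2,-2) = 23.2311; S(2,-1) = 24.4961; S(2,+0) = 25.8300; S(2,+1) = 27.2365; S(2,+2) = 28.7196
Terminal payoffs V(N, j) = max(K - S_T, 0):
  V(2,-2) = 5.008902; V(2,-1) = 3.743893; V(2,+0) = 2.410000; V(2,+1) = 1.003472; V(2,+2) = 0.000000
Backward induction: V(k, j) = exp(-r*dt) * [p_u * V(k+1, j+1) + p_m * V(k+1, j) + p_d * V(k+1, j-1)]
  V(1,-1) = exp(-r*dt) * [p_u*2.410000 + p_m*3.743893 + p_d*5.008902] = 3.667605
  V(1,+0) = exp(-r*dt) * [p_u*1.003472 + p_m*2.410000 + p_d*3.743893] = 2.333715
  V(1,+1) = exp(-r*dt) * [p_u*0.000000 + p_m*1.003472 + p_d*2.410000] = 1.017014
  V(0,+0) = exp(-r*dt) * [p_u*1.017014 + p_m*2.333715 + p_d*3.667605] = 2.274458


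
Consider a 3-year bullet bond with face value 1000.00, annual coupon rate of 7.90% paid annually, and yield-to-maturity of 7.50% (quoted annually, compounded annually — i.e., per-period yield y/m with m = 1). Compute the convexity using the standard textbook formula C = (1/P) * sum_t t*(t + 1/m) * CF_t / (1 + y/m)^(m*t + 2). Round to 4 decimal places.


Answer: Convexity = 9.4033

Derivation:
Coupon per period c = face * coupon_rate / m = 79.000000
Periods per year m = 1; per-period yield y/m = 0.075000
Number of cashflows N = 3
Cashflows (t years, CF_t, discount factor 1/(1+y/m)^(m*t), PV):
  t = 1.0000: CF_t = 79.000000, DF = 0.930233, PV = 73.488372
  t = 2.0000: CF_t = 79.000000, DF = 0.865333, PV = 68.361276
  t = 3.0000: CF_t = 1079.000000, DF = 0.804961, PV = 868.552455
Price P = sum_t PV_t = 1010.402103
Convexity numerator sum_t t*(t + 1/m) * CF_t / (1+y/m)^(m*t + 2):
  t = 1.0000: term = 127.183770
  t = 2.0000: term = 354.931451
  t = 3.0000: term = 9019.041172
Convexity = (1/P) * sum = 9501.156393 / 1010.402103 = 9.403342


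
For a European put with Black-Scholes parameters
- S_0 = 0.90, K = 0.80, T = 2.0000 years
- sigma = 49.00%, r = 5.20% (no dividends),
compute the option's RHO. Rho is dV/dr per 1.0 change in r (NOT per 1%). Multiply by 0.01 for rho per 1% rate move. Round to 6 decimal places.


Answer: Rho = -0.736184

Derivation:
d1 = 0.6665318911; d2 = -0.0264327545
phi(d1) = 0.3194767064; exp(-qT) = 1.0000000000; exp(-rT) = 0.9012252974
N(-d2) = 0.5105439155
Rho = -K*T*exp(-rT)*N(-d2) = -0.8000 * 2.0000 * 0.9012252974 * 0.5105439155 = -0.736184


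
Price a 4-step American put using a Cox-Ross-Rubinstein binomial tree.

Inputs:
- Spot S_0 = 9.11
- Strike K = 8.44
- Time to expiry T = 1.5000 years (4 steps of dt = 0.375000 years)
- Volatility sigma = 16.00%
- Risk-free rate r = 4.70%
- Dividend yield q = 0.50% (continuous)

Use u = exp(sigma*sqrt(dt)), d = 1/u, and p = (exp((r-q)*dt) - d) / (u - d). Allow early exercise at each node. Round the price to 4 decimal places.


dt = T/N = 0.375000
u = exp(sigma*sqrt(dt)) = 1.102940; d = 1/u = 0.906667
p = (exp((r-q)*dt) - d) / (u - d) = 0.556405
Discount per step: exp(-r*dt) = 0.982529
Stock lattice S(k, i) with i counting down-moves:
  k=0: S(0,0) = 9.1100
  k=1: S(1,0) = 10.0478; S(1,1) = 8.2597
  k=2: S(2,0) = 11.0821; S(2,1) = 9.1100; S(2,2) = 7.4888
  k=3: S(3,0) = 12.2229; S(3,1) = 10.0478; S(3,2) = 8.2597; S(3,3) = 6.7899
  k=4: S(4,0) = 13.4811; S(4,1) = 11.0821; S(4,2) = 9.1100; S(4,3) = 7.4888; S(4,4) = 6.1562
Terminal payoffs V(N, i) = max(K - S_T, 0):
  V(4,0) = 0.000000; V(4,1) = 0.000000; V(4,2) = 0.000000; V(4,3) = 0.951163; V(4,4) = 2.283833
Backward induction: V(k, i) = exp(-r*dt) * [p * V(k+1, i) + (1-p) * V(k+1, i+1)]; then take max(V_cont, immediate exercise) for American.
  V(3,0) = exp(-r*dt) * [p*0.000000 + (1-p)*0.000000] = 0.000000; exercise = 0.000000; V(3,0) = max -> 0.000000
  V(3,1) = exp(-r*dt) * [p*0.000000 + (1-p)*0.000000] = 0.000000; exercise = 0.000000; V(3,1) = max -> 0.000000
  V(3,2) = exp(-r*dt) * [p*0.000000 + (1-p)*0.951163] = 0.414559; exercise = 0.180260; V(3,2) = max -> 0.414559
  V(3,3) = exp(-r*dt) * [p*0.951163 + (1-p)*2.283833] = 1.515383; exercise = 1.650115; V(3,3) = max -> 1.650115
  V(2,0) = exp(-r*dt) * [p*0.000000 + (1-p)*0.000000] = 0.000000; exercise = 0.000000; V(2,0) = max -> 0.000000
  V(2,1) = exp(-r*dt) * [p*0.000000 + (1-p)*0.414559] = 0.180684; exercise = 0.000000; V(2,1) = max -> 0.180684
  V(2,2) = exp(-r*dt) * [p*0.414559 + (1-p)*1.650115] = 0.945827; exercise = 0.951163; V(2,2) = max -> 0.951163
  V(1,0) = exp(-r*dt) * [p*0.000000 + (1-p)*0.180684] = 0.078750; exercise = 0.000000; V(1,0) = max -> 0.078750
  V(1,1) = exp(-r*dt) * [p*0.180684 + (1-p)*0.951163] = 0.513336; exercise = 0.180260; V(1,1) = max -> 0.513336
  V(0,0) = exp(-r*dt) * [p*0.078750 + (1-p)*0.513336] = 0.266786; exercise = 0.000000; V(0,0) = max -> 0.266786

Answer: Price = V(0,0) = 0.2668


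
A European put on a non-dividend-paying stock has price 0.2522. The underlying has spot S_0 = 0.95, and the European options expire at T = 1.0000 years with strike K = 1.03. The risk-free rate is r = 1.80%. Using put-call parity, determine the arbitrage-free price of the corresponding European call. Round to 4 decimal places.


Put-call parity: C - P = S_0 * exp(-qT) - K * exp(-rT).
S_0 * exp(-qT) = 0.9500 * 1.00000000 = 0.95000000
K * exp(-rT) = 1.0300 * 0.98216103 = 1.01162586
C = P + S*exp(-qT) - K*exp(-rT)
C = 0.2522 + 0.95000000 - 1.01162586 = 0.1906

Answer: Call price = 0.1906


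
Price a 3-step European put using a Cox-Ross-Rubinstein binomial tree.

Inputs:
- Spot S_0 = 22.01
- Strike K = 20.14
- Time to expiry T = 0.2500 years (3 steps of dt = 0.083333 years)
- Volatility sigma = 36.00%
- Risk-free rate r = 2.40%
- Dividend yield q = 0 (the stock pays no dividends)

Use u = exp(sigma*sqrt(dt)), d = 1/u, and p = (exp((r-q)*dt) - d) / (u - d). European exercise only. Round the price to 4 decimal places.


Answer: Price = V(0,0) = 0.6671

Derivation:
dt = T/N = 0.083333
u = exp(sigma*sqrt(dt)) = 1.109515; d = 1/u = 0.901295
p = (exp((r-q)*dt) - d) / (u - d) = 0.483657
Discount per step: exp(-r*dt) = 0.998002
Stock lattice S(k, i) with i counting down-moves:
  k=0: S(0,0) = 22.0100
  k=1: S(1,0) = 24.4204; S(1,1) = 19.8375
  k=2: S(2,0) = 27.0948; S(2,1) = 22.0100; S(2,2) = 17.8794
  k=3: S(3,0) = 30.0621; S(3,1) = 24.4204; S(3,2) = 19.8375; S(3,3) = 16.1146
Terminal payoffs V(N, i) = max(K - S_T, 0):
  V(3,0) = 0.000000; V(3,1) = 0.000000; V(3,2) = 0.302505; V(3,3) = 4.025367
Backward induction: V(k, i) = exp(-r*dt) * [p * V(k+1, i) + (1-p) * V(k+1, i+1)].
  V(2,0) = exp(-r*dt) * [p*0.000000 + (1-p)*0.000000] = 0.000000
  V(2,1) = exp(-r*dt) * [p*0.000000 + (1-p)*0.302505] = 0.155884
  V(2,2) = exp(-r*dt) * [p*0.302505 + (1-p)*4.025367] = 2.220332
  V(1,0) = exp(-r*dt) * [p*0.000000 + (1-p)*0.155884] = 0.080329
  V(1,1) = exp(-r*dt) * [p*0.155884 + (1-p)*2.220332] = 1.219405
  V(0,0) = exp(-r*dt) * [p*0.080329 + (1-p)*1.219405] = 0.667147


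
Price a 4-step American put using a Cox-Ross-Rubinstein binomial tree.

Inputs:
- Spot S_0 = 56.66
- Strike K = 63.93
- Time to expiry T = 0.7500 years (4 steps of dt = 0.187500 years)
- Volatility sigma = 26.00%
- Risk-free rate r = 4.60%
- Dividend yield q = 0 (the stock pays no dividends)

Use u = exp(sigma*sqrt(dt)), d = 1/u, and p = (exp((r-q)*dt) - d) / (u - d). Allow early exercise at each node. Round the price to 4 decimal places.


dt = T/N = 0.187500
u = exp(sigma*sqrt(dt)) = 1.119165; d = 1/u = 0.893523
p = (exp((r-q)*dt) - d) / (u - d) = 0.510273
Discount per step: exp(-r*dt) = 0.991412
Stock lattice S(k, i) with i counting down-moves:
  k=0: S(0,0) = 56.6600
  k=1: S(1,0) = 63.4119; S(1,1) = 50.6270
  k=2: S(2,0) = 70.9684; S(2,1) = 56.6600; S(2,2) = 45.2364
  k=3: S(3,0) = 79.4254; S(3,1) = 63.4119; S(3,2) = 50.6270; S(3,3) = 40.4198
  k=4: S(4,0) = 88.8902; S(4,1) = 70.9684; S(4,2) = 56.6600; S(4,3) = 45.2364; S(4,4) = 36.1160
Terminal payoffs V(N, i) = max(K - S_T, 0):
  V(4,0) = 0.000000; V(4,1) = 0.000000; V(4,2) = 7.270000; V(4,3) = 18.693608; V(4,4) = 27.814025
Backward induction: V(k, i) = exp(-r*dt) * [p * V(k+1, i) + (1-p) * V(k+1, i+1)]; then take max(V_cont, immediate exercise) for American.
  V(3,0) = exp(-r*dt) * [p*0.000000 + (1-p)*0.000000] = 0.000000; exercise = 0.000000; V(3,0) = max -> 0.000000
  V(3,1) = exp(-r*dt) * [p*0.000000 + (1-p)*7.270000] = 3.529737; exercise = 0.518084; V(3,1) = max -> 3.529737
  V(3,2) = exp(-r*dt) * [p*7.270000 + (1-p)*18.693608] = 12.753967; exercise = 13.302992; V(3,2) = max -> 13.302992
  V(3,3) = exp(-r*dt) * [p*18.693608 + (1-p)*27.814025] = 22.961222; exercise = 23.510248; V(3,3) = max -> 23.510248
  V(2,0) = exp(-r*dt) * [p*0.000000 + (1-p)*3.529737] = 1.713761; exercise = 0.000000; V(2,0) = max -> 1.713761
  V(2,1) = exp(-r*dt) * [p*3.529737 + (1-p)*13.302992] = 8.244544; exercise = 7.270000; V(2,1) = max -> 8.244544
  V(2,2) = exp(-r*dt) * [p*13.302992 + (1-p)*23.510248] = 18.144583; exercise = 18.693608; V(2,2) = max -> 18.693608
  V(1,0) = exp(-r*dt) * [p*1.713761 + (1-p)*8.244544] = 4.869875; exercise = 0.518084; V(1,0) = max -> 4.869875
  V(1,1) = exp(-r*dt) * [p*8.244544 + (1-p)*18.693608] = 13.246980; exercise = 13.302992; V(1,1) = max -> 13.302992
  V(0,0) = exp(-r*dt) * [p*4.869875 + (1-p)*13.302992] = 8.922508; exercise = 7.270000; V(0,0) = max -> 8.922508

Answer: Price = V(0,0) = 8.9225


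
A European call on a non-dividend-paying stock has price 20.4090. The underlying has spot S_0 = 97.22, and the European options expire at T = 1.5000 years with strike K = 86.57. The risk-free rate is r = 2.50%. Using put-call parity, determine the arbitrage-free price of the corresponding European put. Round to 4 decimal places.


Answer: Put price = 6.5727

Derivation:
Put-call parity: C - P = S_0 * exp(-qT) - K * exp(-rT).
S_0 * exp(-qT) = 97.2200 * 1.00000000 = 97.22000000
K * exp(-rT) = 86.5700 * 0.96319442 = 83.38374074
P = C - S*exp(-qT) + K*exp(-rT)
P = 20.4090 - 97.22000000 + 83.38374074 = 6.5727


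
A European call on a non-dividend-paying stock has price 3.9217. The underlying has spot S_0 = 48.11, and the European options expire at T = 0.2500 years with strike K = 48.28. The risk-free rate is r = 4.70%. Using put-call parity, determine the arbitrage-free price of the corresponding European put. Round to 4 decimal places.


Put-call parity: C - P = S_0 * exp(-qT) - K * exp(-rT).
S_0 * exp(-qT) = 48.1100 * 1.00000000 = 48.11000000
K * exp(-rT) = 48.2800 * 0.98831876 = 47.71602981
P = C - S*exp(-qT) + K*exp(-rT)
P = 3.9217 - 48.11000000 + 47.71602981 = 3.5277

Answer: Put price = 3.5277


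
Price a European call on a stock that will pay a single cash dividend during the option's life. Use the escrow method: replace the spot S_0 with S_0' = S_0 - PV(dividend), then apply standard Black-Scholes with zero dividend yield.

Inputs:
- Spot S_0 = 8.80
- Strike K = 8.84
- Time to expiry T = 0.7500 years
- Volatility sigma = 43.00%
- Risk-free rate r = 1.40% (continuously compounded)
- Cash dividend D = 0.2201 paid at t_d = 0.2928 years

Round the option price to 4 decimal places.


Answer: Price = 1.1980

Derivation:
PV(D) = D * exp(-r * t_d) = 0.2201 * 0.99590919 = 0.21919961
S_0' = S_0 - PV(D) = 8.8000 - 0.21919961 = 8.58080039
d1 = (ln(S_0'/K) + (r + sigma^2/2)*T) / (sigma*sqrt(T)) = 0.13447647
d2 = d1 - sigma*sqrt(T) = -0.23791445
exp(-rT) = 0.98955493
N(d1) = 0.55348709; N(d2) = 0.40597372
C = S_0' * N(d1) - K * exp(-rT) * N(d2) = 8.58080039 * 0.55348709 - 8.8400 * 0.98955493 * 0.40597372 = 1.1980


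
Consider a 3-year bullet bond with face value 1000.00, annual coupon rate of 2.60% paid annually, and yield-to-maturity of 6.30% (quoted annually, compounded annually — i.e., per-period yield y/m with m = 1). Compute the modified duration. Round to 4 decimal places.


Coupon per period c = face * coupon_rate / m = 26.000000
Periods per year m = 1; per-period yield y/m = 0.063000
Number of cashflows N = 3
Cashflows (t years, CF_t, discount factor 1/(1+y/m)^(m*t), PV):
  t = 1.0000: CF_t = 26.000000, DF = 0.940734, PV = 24.459078
  t = 2.0000: CF_t = 26.000000, DF = 0.884980, PV = 23.009481
  t = 3.0000: CF_t = 1026.000000, DF = 0.832531, PV = 854.176398
Price P = sum_t PV_t = 901.644957
First compute Macaulay numerator sum_t t * PV_t:
  t * PV_t at t = 1.0000: 24.459078
  t * PV_t at t = 2.0000: 46.018962
  t * PV_t at t = 3.0000: 2562.529194
Macaulay duration D = 2633.007234 / 901.644957 = 2.920226
Modified duration = D / (1 + y/m) = 2.920226 / (1 + 0.063000) = 2.747155

Answer: Modified duration = 2.7472


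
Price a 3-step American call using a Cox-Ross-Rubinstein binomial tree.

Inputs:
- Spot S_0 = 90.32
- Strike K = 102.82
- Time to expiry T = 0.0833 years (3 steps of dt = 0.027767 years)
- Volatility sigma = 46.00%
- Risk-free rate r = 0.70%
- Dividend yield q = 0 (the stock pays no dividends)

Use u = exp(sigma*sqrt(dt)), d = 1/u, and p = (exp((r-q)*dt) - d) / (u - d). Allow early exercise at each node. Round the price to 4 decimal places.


Answer: Price = V(0,0) = 1.2153

Derivation:
dt = T/N = 0.027767
u = exp(sigma*sqrt(dt)) = 1.079666; d = 1/u = 0.926213
p = (exp((r-q)*dt) - d) / (u - d) = 0.482113
Discount per step: exp(-r*dt) = 0.999806
Stock lattice S(k, i) with i counting down-moves:
  k=0: S(0,0) = 90.3200
  k=1: S(1,0) = 97.5154; S(1,1) = 83.6555
  k=2: S(2,0) = 105.2840; S(2,1) = 90.3200; S(2,2) = 77.4828
  k=3: S(3,0) = 113.6715; S(3,1) = 97.5154; S(3,2) = 83.6555; S(3,3) = 71.7656
Terminal payoffs V(N, i) = max(S_T - K, 0):
  V(3,0) = 10.851523; V(3,1) = 0.000000; V(3,2) = 0.000000; V(3,3) = 0.000000
Backward induction: V(k, i) = exp(-r*dt) * [p * V(k+1, i) + (1-p) * V(k+1, i+1)]; then take max(V_cont, immediate exercise) for American.
  V(2,0) = exp(-r*dt) * [p*10.851523 + (1-p)*0.000000] = 5.230647; exercise = 2.464013; V(2,0) = max -> 5.230647
  V(2,1) = exp(-r*dt) * [p*0.000000 + (1-p)*0.000000] = 0.000000; exercise = 0.000000; V(2,1) = max -> 0.000000
  V(2,2) = exp(-r*dt) * [p*0.000000 + (1-p)*0.000000] = 0.000000; exercise = 0.000000; V(2,2) = max -> 0.000000
  V(1,0) = exp(-r*dt) * [p*5.230647 + (1-p)*0.000000] = 2.521274; exercise = 0.000000; V(1,0) = max -> 2.521274
  V(1,1) = exp(-r*dt) * [p*0.000000 + (1-p)*0.000000] = 0.000000; exercise = 0.000000; V(1,1) = max -> 0.000000
  V(0,0) = exp(-r*dt) * [p*2.521274 + (1-p)*0.000000] = 1.215304; exercise = 0.000000; V(0,0) = max -> 1.215304


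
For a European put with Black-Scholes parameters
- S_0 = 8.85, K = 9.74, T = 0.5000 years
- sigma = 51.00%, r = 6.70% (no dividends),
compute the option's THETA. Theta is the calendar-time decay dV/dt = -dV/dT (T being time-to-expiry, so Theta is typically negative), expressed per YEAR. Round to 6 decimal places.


d1 = 0.0074907325; d2 = -0.3531337259
phi(d1) = 0.3989310880; exp(-qT) = 1.0000000000; exp(-rT) = 0.9670549112
Theta = -S*exp(-qT)*phi(d1)*sigma/(2*sqrt(T)) + r*K*exp(-rT)*N(-d2) - q*S*exp(-qT)*N(-d1)
N(-d1) = 0.4970116580; N(-d2) = 0.6380059050; sqrt(T) = 0.7071067812
Term 1 = -8.8500 * 1.0000000000 * 0.3989310880 * 0.5100 / (2 * 0.7071067812) = -1.2731991218
Term 2 = 0.0670 * 9.7400 * 0.9670549112 * 0.6380059050 = 0.4026332093
Term 3 = 0 (no dividend yield, q = 0)
Theta = -1.2731991218 + (0.4026332093) + (0.0000000000) = -0.870566

Answer: Theta = -0.870566


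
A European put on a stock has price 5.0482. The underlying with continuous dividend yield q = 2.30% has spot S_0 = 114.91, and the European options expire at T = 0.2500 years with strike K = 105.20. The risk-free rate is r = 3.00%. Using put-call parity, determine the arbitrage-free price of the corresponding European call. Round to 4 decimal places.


Put-call parity: C - P = S_0 * exp(-qT) - K * exp(-rT).
S_0 * exp(-qT) = 114.9100 * 0.99426650 = 114.25116347
K * exp(-rT) = 105.2000 * 0.99252805 = 104.41395137
C = P + S*exp(-qT) - K*exp(-rT)
C = 5.0482 + 114.25116347 - 104.41395137 = 14.8854

Answer: Call price = 14.8854


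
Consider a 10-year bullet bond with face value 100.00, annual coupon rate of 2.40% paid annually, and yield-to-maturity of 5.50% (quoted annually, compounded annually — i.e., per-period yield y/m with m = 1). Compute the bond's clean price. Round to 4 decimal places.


Coupon per period c = face * coupon_rate / m = 2.400000
Periods per year m = 1; per-period yield y/m = 0.055000
Number of cashflows N = 10
Cashflows (t years, CF_t, discount factor 1/(1+y/m)^(m*t), PV):
  t = 1.0000: CF_t = 2.400000, DF = 0.947867, PV = 2.274882
  t = 2.0000: CF_t = 2.400000, DF = 0.898452, PV = 2.156286
  t = 3.0000: CF_t = 2.400000, DF = 0.851614, PV = 2.043873
  t = 4.0000: CF_t = 2.400000, DF = 0.807217, PV = 1.937320
  t = 5.0000: CF_t = 2.400000, DF = 0.765134, PV = 1.836322
  t = 6.0000: CF_t = 2.400000, DF = 0.725246, PV = 1.740590
  t = 7.0000: CF_t = 2.400000, DF = 0.687437, PV = 1.649848
  t = 8.0000: CF_t = 2.400000, DF = 0.651599, PV = 1.563837
  t = 9.0000: CF_t = 2.400000, DF = 0.617629, PV = 1.482310
  t = 10.0000: CF_t = 102.400000, DF = 0.585431, PV = 59.948091
Price P = sum_t PV_t = 76.633360

Answer: Price = 76.6334


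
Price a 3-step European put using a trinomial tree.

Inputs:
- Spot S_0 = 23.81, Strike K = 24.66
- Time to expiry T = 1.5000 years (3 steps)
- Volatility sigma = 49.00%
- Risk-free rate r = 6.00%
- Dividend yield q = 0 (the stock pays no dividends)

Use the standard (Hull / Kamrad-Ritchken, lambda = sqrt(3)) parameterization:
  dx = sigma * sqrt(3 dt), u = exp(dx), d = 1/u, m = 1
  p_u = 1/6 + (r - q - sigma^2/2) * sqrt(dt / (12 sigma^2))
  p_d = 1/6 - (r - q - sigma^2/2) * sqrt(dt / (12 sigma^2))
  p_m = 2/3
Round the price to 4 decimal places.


Answer: Price = V(0,0) = 4.4963

Derivation:
dt = T/N = 0.500000; dx = sigma*sqrt(3*dt) = 0.600125
u = exp(dx) = 1.822347; d = 1/u = 0.548743
p_u = 0.141651, p_m = 0.666667, p_d = 0.191682
Discount per step: exp(-r*dt) = 0.970446
Stock lattice S(k, j) with j the centered position index:
  k=0: S(0,+0) = 23.8100
  k=1: S(1,-1) = 13.0656; S(1,+0) = 23.8100; S(1,+1) = 43.3901
  k=2: S(2,-2) = 7.1696; S(2,-1) = 13.0656; S(2,+0) = 23.8100; S(2,+1) = 43.3901; S(2,+2) = 79.0717
  k=3: S(3,-3) = 3.9343; S(3,-2) = 7.1696; S(3,-1) = 13.0656; S(3,+0) = 23.8100; S(3,+1) = 43.3901; S(3,+2) = 79.0717; S(3,+3) = 144.0961
Terminal payoffs V(N, j) = max(K - S_T, 0):
  V(3,-3) = 20.725709; V(3,-2) = 17.490358; V(3,-1) = 11.594428; V(3,+0) = 0.850000; V(3,+1) = 0.000000; V(3,+2) = 0.000000; V(3,+3) = 0.000000
Backward induction: V(k, j) = exp(-r*dt) * [p_u * V(k+1, j+1) + p_m * V(k+1, j) + p_d * V(k+1, j-1)]
  V(2,-2) = exp(-r*dt) * [p_u*11.594428 + p_m*17.490358 + p_d*20.725709] = 16.764789
  V(2,-1) = exp(-r*dt) * [p_u*0.850000 + p_m*11.594428 + p_d*17.490358] = 10.871527
  V(2,+0) = exp(-r*dt) * [p_u*0.000000 + p_m*0.850000 + p_d*11.594428] = 2.706682
  V(2,+1) = exp(-r*dt) * [p_u*0.000000 + p_m*0.000000 + p_d*0.850000] = 0.158115
  V(2,+2) = exp(-r*dt) * [p_u*0.000000 + p_m*0.000000 + p_d*0.000000] = 0.000000
  V(1,-1) = exp(-r*dt) * [p_u*2.706682 + p_m*10.871527 + p_d*16.764789] = 10.524096
  V(1,+0) = exp(-r*dt) * [p_u*0.158115 + p_m*2.706682 + p_d*10.871527] = 3.795152
  V(1,+1) = exp(-r*dt) * [p_u*0.000000 + p_m*0.158115 + p_d*2.706682] = 0.605784
  V(0,+0) = exp(-r*dt) * [p_u*0.605784 + p_m*3.795152 + p_d*10.524096] = 4.496262


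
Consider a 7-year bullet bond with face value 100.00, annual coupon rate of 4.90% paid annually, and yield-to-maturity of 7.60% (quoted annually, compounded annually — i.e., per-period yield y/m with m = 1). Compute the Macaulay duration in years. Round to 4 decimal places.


Answer: Macaulay duration = 6.0071 years

Derivation:
Coupon per period c = face * coupon_rate / m = 4.900000
Periods per year m = 1; per-period yield y/m = 0.076000
Number of cashflows N = 7
Cashflows (t years, CF_t, discount factor 1/(1+y/m)^(m*t), PV):
  t = 1.0000: CF_t = 4.900000, DF = 0.929368, PV = 4.553903
  t = 2.0000: CF_t = 4.900000, DF = 0.863725, PV = 4.232252
  t = 3.0000: CF_t = 4.900000, DF = 0.802718, PV = 3.933320
  t = 4.0000: CF_t = 4.900000, DF = 0.746021, PV = 3.655502
  t = 5.0000: CF_t = 4.900000, DF = 0.693328, PV = 3.397306
  t = 6.0000: CF_t = 4.900000, DF = 0.644357, PV = 3.157348
  t = 7.0000: CF_t = 104.900000, DF = 0.598845, PV = 62.818793
Price P = sum_t PV_t = 85.748425
Macaulay numerator sum_t t * PV_t:
  t * PV_t at t = 1.0000: 4.553903
  t * PV_t at t = 2.0000: 8.464504
  t * PV_t at t = 3.0000: 11.799960
  t * PV_t at t = 4.0000: 14.622007
  t * PV_t at t = 5.0000: 16.986532
  t * PV_t at t = 6.0000: 18.944088
  t * PV_t at t = 7.0000: 439.731552
Macaulay duration D = (sum_t t * PV_t) / P = 515.102547 / 85.748425 = 6.007137


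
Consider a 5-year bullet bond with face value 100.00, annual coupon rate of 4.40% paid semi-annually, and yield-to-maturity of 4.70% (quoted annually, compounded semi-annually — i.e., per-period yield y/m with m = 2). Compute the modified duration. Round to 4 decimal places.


Coupon per period c = face * coupon_rate / m = 2.200000
Periods per year m = 2; per-period yield y/m = 0.023500
Number of cashflows N = 10
Cashflows (t years, CF_t, discount factor 1/(1+y/m)^(m*t), PV):
  t = 0.5000: CF_t = 2.200000, DF = 0.977040, PV = 2.149487
  t = 1.0000: CF_t = 2.200000, DF = 0.954606, PV = 2.100134
  t = 1.5000: CF_t = 2.200000, DF = 0.932688, PV = 2.051914
  t = 2.0000: CF_t = 2.200000, DF = 0.911273, PV = 2.004801
  t = 2.5000: CF_t = 2.200000, DF = 0.890350, PV = 1.958770
  t = 3.0000: CF_t = 2.200000, DF = 0.869907, PV = 1.913796
  t = 3.5000: CF_t = 2.200000, DF = 0.849934, PV = 1.869854
  t = 4.0000: CF_t = 2.200000, DF = 0.830419, PV = 1.826922
  t = 4.5000: CF_t = 2.200000, DF = 0.811352, PV = 1.784975
  t = 5.0000: CF_t = 102.200000, DF = 0.792723, PV = 81.016304
Price P = sum_t PV_t = 98.676956
First compute Macaulay numerator sum_t t * PV_t:
  t * PV_t at t = 0.5000: 1.074744
  t * PV_t at t = 1.0000: 2.100134
  t * PV_t at t = 1.5000: 3.077871
  t * PV_t at t = 2.0000: 4.009602
  t * PV_t at t = 2.5000: 4.896925
  t * PV_t at t = 3.0000: 5.741387
  t * PV_t at t = 3.5000: 6.544490
  t * PV_t at t = 4.0000: 7.307686
  t * PV_t at t = 4.5000: 8.032386
  t * PV_t at t = 5.0000: 405.081519
Macaulay duration D = 447.866744 / 98.676956 = 4.538717
Modified duration = D / (1 + y/m) = 4.538717 / (1 + 0.023500) = 4.434506

Answer: Modified duration = 4.4345


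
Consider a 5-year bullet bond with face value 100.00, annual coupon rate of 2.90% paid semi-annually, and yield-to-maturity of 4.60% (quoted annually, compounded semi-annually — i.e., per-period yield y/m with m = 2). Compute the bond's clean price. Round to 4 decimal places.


Answer: Price = 92.4833

Derivation:
Coupon per period c = face * coupon_rate / m = 1.450000
Periods per year m = 2; per-period yield y/m = 0.023000
Number of cashflows N = 10
Cashflows (t years, CF_t, discount factor 1/(1+y/m)^(m*t), PV):
  t = 0.5000: CF_t = 1.450000, DF = 0.977517, PV = 1.417400
  t = 1.0000: CF_t = 1.450000, DF = 0.955540, PV = 1.385533
  t = 1.5000: CF_t = 1.450000, DF = 0.934056, PV = 1.354382
  t = 2.0000: CF_t = 1.450000, DF = 0.913056, PV = 1.323931
  t = 2.5000: CF_t = 1.450000, DF = 0.892528, PV = 1.294166
  t = 3.0000: CF_t = 1.450000, DF = 0.872461, PV = 1.265069
  t = 3.5000: CF_t = 1.450000, DF = 0.852846, PV = 1.236627
  t = 4.0000: CF_t = 1.450000, DF = 0.833671, PV = 1.208824
  t = 4.5000: CF_t = 1.450000, DF = 0.814928, PV = 1.181646
  t = 5.0000: CF_t = 101.450000, DF = 0.796606, PV = 80.815695
Price P = sum_t PV_t = 92.483271


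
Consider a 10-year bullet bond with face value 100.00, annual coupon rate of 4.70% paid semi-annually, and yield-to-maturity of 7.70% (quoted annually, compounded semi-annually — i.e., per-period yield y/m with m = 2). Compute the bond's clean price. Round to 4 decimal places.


Answer: Price = 79.3410

Derivation:
Coupon per period c = face * coupon_rate / m = 2.350000
Periods per year m = 2; per-period yield y/m = 0.038500
Number of cashflows N = 20
Cashflows (t years, CF_t, discount factor 1/(1+y/m)^(m*t), PV):
  t = 0.5000: CF_t = 2.350000, DF = 0.962927, PV = 2.262879
  t = 1.0000: CF_t = 2.350000, DF = 0.927229, PV = 2.178988
  t = 1.5000: CF_t = 2.350000, DF = 0.892854, PV = 2.098207
  t = 2.0000: CF_t = 2.350000, DF = 0.859754, PV = 2.020421
  t = 2.5000: CF_t = 2.350000, DF = 0.827880, PV = 1.945518
  t = 3.0000: CF_t = 2.350000, DF = 0.797188, PV = 1.873393
  t = 3.5000: CF_t = 2.350000, DF = 0.767635, PV = 1.803941
  t = 4.0000: CF_t = 2.350000, DF = 0.739176, PV = 1.737064
  t = 4.5000: CF_t = 2.350000, DF = 0.711773, PV = 1.672666
  t = 5.0000: CF_t = 2.350000, DF = 0.685386, PV = 1.610656
  t = 5.5000: CF_t = 2.350000, DF = 0.659977, PV = 1.550945
  t = 6.0000: CF_t = 2.350000, DF = 0.635509, PV = 1.493447
  t = 6.5000: CF_t = 2.350000, DF = 0.611949, PV = 1.438081
  t = 7.0000: CF_t = 2.350000, DF = 0.589263, PV = 1.384767
  t = 7.5000: CF_t = 2.350000, DF = 0.567417, PV = 1.333430
  t = 8.0000: CF_t = 2.350000, DF = 0.546381, PV = 1.283997
  t = 8.5000: CF_t = 2.350000, DF = 0.526126, PV = 1.236395
  t = 9.0000: CF_t = 2.350000, DF = 0.506621, PV = 1.190559
  t = 9.5000: CF_t = 2.350000, DF = 0.487839, PV = 1.146422
  t = 10.0000: CF_t = 102.350000, DF = 0.469753, PV = 48.079266
Price P = sum_t PV_t = 79.341044


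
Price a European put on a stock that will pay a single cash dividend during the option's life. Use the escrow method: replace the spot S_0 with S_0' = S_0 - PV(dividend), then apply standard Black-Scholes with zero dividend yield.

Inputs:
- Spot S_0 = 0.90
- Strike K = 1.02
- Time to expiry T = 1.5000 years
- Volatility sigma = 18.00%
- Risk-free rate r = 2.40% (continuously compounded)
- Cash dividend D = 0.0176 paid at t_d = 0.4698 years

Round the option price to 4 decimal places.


PV(D) = D * exp(-r * t_d) = 0.0176 * 0.98878813 = 0.01740267
S_0' = S_0 - PV(D) = 0.9000 - 0.01740267 = 0.88259733
d1 = (ln(S_0'/K) + (r + sigma^2/2)*T) / (sigma*sqrt(T)) = -0.38279553
d2 = d1 - sigma*sqrt(T) = -0.60324961
exp(-rT) = 0.96464029
N(-d1) = 0.64906431; N(-d2) = 0.72682868
P = K * exp(-rT) * N(-d2) - S_0' * N(-d1) = 1.0200 * 0.96464029 * 0.72682868 - 0.88259733 * 0.64906431 = 0.1423

Answer: Price = 0.1423


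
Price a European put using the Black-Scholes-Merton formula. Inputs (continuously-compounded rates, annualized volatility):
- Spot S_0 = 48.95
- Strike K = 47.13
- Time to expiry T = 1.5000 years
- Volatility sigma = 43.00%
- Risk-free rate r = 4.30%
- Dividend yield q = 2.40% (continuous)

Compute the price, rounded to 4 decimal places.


Answer: Price = 8.0493

Derivation:
d1 = (ln(S/K) + (r - q + 0.5*sigma^2) * T) / (sigma * sqrt(T)) = 0.38938272
d2 = d1 - sigma * sqrt(T) = -0.13725758
exp(-rT) = 0.93753611; exp(-qT) = 0.96464029
P = K * exp(-rT) * N(-d2) - S_0 * exp(-qT) * N(-d1)
N(-d1) = 0.34849653; N(-d2) = 0.55458640
P = 47.1300 * 0.93753611 * 0.55458640 - 48.9500 * 0.96464029 * 0.34849653 = 8.0493
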